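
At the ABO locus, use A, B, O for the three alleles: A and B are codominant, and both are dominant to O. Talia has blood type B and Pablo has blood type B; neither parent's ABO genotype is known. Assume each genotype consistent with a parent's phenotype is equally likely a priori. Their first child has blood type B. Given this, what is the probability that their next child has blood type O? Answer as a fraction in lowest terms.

Possible genotypes: Talia ∈ {BB, BO}; Pablo ∈ {BB, BO}.
Weight each parental genotype pair by prior × P(type-B child):
  BB × BB: posterior weight 4/15; P(next child type O) = 0.
  BB × BO: posterior weight 4/15; P(next child type O) = 0.
  BO × BB: posterior weight 4/15; P(next child type O) = 0.
  BO × BO: posterior weight 1/5; P(next child type O) = 1/4.
Weighted sum = 1/20.

1/20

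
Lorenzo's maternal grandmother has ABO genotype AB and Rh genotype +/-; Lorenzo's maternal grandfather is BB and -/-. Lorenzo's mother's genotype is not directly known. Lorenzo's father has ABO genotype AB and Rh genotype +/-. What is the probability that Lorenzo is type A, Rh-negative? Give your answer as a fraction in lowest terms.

Lorenzo's mother's ABO genotype from AB × BB: 1/2 AB, 1/2 BB.
Crossing each possibility with the father AB and summing P(type A): 1/2·1/4 + 1/2·0 = 1/8.
Similarly for Rh via the mother's Rh distribution: P(Rh-) = 3/8.
Independent loci: 1/8 × 3/8 = 3/64.

3/64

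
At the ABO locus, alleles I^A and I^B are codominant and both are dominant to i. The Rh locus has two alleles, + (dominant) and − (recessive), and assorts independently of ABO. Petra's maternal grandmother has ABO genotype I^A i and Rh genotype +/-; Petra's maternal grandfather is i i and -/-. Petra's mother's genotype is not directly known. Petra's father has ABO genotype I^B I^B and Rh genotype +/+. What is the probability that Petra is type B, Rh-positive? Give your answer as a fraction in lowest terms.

3/4

Petra's mother's ABO genotype from I^A i × i i: 1/2 I^A i, 1/2 i i.
Crossing each possibility with the father I^B I^B and summing P(type B): 1/2·1/2 + 1/2·1 = 3/4.
Similarly for Rh via the mother's Rh distribution: P(Rh+) = 1.
Independent loci: 3/4 × 1 = 3/4.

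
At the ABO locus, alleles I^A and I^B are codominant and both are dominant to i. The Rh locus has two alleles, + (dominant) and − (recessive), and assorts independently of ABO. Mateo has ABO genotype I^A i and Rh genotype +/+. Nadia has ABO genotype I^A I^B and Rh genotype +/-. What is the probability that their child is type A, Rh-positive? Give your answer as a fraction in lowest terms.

1/2

ABO cross I^A i × I^A I^B → offspring phenotypes: 1/2 A, 1/4 B, 1/4 AB.
Rh cross +/+ × +/- → 1 Rh+.
Independent loci: P(type A, Rh-positive) = 1/2 × 1 = 1/2.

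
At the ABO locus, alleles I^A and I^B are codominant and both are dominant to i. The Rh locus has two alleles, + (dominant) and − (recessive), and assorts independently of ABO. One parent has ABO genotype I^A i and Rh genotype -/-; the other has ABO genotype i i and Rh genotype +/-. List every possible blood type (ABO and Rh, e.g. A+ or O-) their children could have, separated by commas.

Gametes from I^A i × i i give offspring ABO genotypes I^A i, i i, i.e. phenotypes O, A.
Rh cross -/- × +/- → phenotypes Rh+, Rh-.
Combining independently: O+, O-, A+, A-.

O+, O-, A+, A-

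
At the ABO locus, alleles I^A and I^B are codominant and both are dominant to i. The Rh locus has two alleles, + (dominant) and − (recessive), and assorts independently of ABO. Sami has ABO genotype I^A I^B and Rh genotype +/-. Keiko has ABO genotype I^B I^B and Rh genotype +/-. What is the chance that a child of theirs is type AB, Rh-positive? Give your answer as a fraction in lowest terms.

3/8

ABO cross I^A I^B × I^B I^B → offspring phenotypes: 1/2 B, 1/2 AB.
Rh cross +/- × +/- → 3/4 Rh+, 1/4 Rh-.
Independent loci: P(type AB, Rh-positive) = 1/2 × 3/4 = 3/8.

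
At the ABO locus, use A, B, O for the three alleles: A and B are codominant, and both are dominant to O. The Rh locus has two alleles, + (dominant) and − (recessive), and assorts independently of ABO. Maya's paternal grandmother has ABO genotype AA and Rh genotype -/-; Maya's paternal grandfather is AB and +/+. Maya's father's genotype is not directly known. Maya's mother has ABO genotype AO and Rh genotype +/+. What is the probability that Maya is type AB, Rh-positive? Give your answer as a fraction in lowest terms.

Maya's father's ABO genotype from AA × AB: 1/2 AA, 1/2 AB.
Crossing each possibility with the mother AO and summing P(type AB): 1/2·0 + 1/2·1/4 = 1/8.
Similarly for Rh via the father's Rh distribution: P(Rh+) = 1.
Independent loci: 1/8 × 1 = 1/8.

1/8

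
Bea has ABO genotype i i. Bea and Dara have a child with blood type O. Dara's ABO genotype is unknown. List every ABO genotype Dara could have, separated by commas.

I^A i, I^B i, i i

For each candidate genotype of Dara, check whether crossing it with i i can produce every observed child phenotype.
  I^A I^A → possible child types {A} ✗
  I^A I^B → possible child types {A, B} ✗
  I^A i → possible child types {O, A} ✓
  I^B I^B → possible child types {B} ✗
  I^B i → possible child types {O, B} ✓
  i i → possible child types {O} ✓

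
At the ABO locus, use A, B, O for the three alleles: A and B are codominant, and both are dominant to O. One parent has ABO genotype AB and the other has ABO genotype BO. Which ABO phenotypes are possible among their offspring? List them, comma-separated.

A, B, AB

Gametes from AB × BO give offspring ABO genotypes AB, AO, BB, BO, i.e. phenotypes A, B, AB.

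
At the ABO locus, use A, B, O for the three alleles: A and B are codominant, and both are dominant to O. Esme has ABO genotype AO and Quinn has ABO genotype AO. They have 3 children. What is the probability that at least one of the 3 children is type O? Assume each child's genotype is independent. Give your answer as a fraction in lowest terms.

ABO cross AO × AO → 1/4 O, 3/4 A.
So P(type O) = 1/4 per child.
P(none) = (3/4)^3 = 27/64; P(at least one) = 1 − 27/64 = 37/64.

37/64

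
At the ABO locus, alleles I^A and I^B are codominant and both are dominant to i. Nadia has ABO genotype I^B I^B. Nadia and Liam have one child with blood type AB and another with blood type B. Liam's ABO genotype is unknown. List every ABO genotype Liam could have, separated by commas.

I^A I^B, I^A i

For each candidate genotype of Liam, check whether crossing it with I^B I^B can produce every observed child phenotype.
  I^A I^A → possible child types {AB} ✗
  I^A I^B → possible child types {B, AB} ✓
  I^A i → possible child types {B, AB} ✓
  I^B I^B → possible child types {B} ✗
  I^B i → possible child types {B} ✗
  i i → possible child types {B} ✗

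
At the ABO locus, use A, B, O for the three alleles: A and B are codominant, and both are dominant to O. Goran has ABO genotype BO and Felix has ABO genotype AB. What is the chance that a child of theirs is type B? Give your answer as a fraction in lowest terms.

ABO cross BO × AB → offspring phenotypes: 1/4 A, 1/2 B, 1/4 AB.
So P(type B) = 1/2.

1/2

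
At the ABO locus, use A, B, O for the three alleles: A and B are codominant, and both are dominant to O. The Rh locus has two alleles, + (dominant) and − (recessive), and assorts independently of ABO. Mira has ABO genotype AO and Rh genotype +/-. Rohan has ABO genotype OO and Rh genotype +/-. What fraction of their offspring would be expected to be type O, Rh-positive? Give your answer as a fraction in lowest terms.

ABO cross AO × OO → offspring phenotypes: 1/2 O, 1/2 A.
Rh cross +/- × +/- → 3/4 Rh+, 1/4 Rh-.
Independent loci: P(type O, Rh-positive) = 1/2 × 3/4 = 3/8.

3/8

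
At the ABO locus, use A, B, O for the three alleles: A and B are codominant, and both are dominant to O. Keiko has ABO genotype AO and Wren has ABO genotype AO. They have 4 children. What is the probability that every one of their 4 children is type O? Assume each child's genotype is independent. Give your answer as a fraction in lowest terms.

ABO cross AO × AO → 1/4 O, 3/4 A.
So P(type O) = 1/4 per child.
All 4 independent: (1/4)^4 = 1/256.

1/256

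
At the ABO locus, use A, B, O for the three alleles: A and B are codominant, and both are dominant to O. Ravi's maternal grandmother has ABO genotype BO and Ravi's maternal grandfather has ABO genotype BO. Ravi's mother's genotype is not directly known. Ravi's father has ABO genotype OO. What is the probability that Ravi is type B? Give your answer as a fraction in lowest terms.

1/2

Ravi's mother's ABO genotype from BO × BO: 1/4 BB, 1/2 BO, 1/4 OO.
Crossing each possibility with the father OO and summing P(type B): 1/4·1 + 1/2·1/2 + 1/4·0 = 1/2.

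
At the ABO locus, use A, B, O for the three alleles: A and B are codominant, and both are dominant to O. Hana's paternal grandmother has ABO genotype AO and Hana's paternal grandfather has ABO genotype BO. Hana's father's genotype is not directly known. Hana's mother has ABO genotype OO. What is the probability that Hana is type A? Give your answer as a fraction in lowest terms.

Hana's father's ABO genotype from AO × BO: 1/4 AB, 1/4 AO, 1/4 BO, 1/4 OO.
Crossing each possibility with the mother OO and summing P(type A): 1/4·1/2 + 1/4·1/2 + 1/4·0 + 1/4·0 = 1/4.

1/4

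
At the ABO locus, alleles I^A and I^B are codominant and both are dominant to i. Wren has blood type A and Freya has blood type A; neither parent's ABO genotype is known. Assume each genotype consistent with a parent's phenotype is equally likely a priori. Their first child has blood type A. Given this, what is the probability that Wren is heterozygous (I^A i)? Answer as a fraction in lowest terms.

Possible genotypes: Wren ∈ {I^A I^A, I^A i}; Freya ∈ {I^A I^A, I^A i}.
Weight each parental genotype pair by prior × P(type-A child):
  I^A I^A × I^A I^A: posterior weight 4/15.
  I^A I^A × I^A i: posterior weight 4/15.
  I^A i × I^A I^A: posterior weight 4/15.
  I^A i × I^A i: posterior weight 1/5.
Sum the posterior weight over pairs where Wren is I^A i: 7/15.

7/15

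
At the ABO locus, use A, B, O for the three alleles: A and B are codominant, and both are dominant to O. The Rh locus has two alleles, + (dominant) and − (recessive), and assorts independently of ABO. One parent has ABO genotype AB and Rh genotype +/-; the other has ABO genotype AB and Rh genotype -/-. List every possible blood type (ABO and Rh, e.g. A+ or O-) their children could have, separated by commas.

Gametes from AB × AB give offspring ABO genotypes AA, AB, BB, i.e. phenotypes A, B, AB.
Rh cross +/- × -/- → phenotypes Rh+, Rh-.
Combining independently: A+, A-, B+, B-, AB+, AB-.

A+, A-, B+, B-, AB+, AB-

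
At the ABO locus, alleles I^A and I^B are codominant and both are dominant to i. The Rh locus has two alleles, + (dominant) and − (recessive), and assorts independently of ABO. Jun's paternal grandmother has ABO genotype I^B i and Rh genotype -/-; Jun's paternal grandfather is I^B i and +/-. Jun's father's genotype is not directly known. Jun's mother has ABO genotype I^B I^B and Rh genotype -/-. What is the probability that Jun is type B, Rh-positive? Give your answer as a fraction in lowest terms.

1/4

Jun's father's ABO genotype from I^B i × I^B i: 1/4 I^B I^B, 1/2 I^B i, 1/4 i i.
Crossing each possibility with the mother I^B I^B and summing P(type B): 1/4·1 + 1/2·1 + 1/4·1 = 1.
Similarly for Rh via the father's Rh distribution: P(Rh+) = 1/4.
Independent loci: 1 × 1/4 = 1/4.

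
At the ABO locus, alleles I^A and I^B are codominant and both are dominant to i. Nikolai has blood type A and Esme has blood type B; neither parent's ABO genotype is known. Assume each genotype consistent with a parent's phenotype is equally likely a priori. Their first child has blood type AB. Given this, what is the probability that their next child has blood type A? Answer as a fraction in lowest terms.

Possible genotypes: Nikolai ∈ {I^A I^A, I^A i}; Esme ∈ {I^B I^B, I^B i}.
Weight each parental genotype pair by prior × P(type-AB child):
  I^A I^A × I^B I^B: posterior weight 4/9; P(next child type A) = 0.
  I^A I^A × I^B i: posterior weight 2/9; P(next child type A) = 1/2.
  I^A i × I^B I^B: posterior weight 2/9; P(next child type A) = 0.
  I^A i × I^B i: posterior weight 1/9; P(next child type A) = 1/4.
Weighted sum = 5/36.

5/36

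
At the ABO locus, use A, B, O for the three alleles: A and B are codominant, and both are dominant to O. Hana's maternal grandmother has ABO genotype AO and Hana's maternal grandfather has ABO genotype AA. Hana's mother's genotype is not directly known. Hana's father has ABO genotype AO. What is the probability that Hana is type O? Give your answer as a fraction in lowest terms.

1/8

Hana's mother's ABO genotype from AO × AA: 1/2 AA, 1/2 AO.
Crossing each possibility with the father AO and summing P(type O): 1/2·0 + 1/2·1/4 = 1/8.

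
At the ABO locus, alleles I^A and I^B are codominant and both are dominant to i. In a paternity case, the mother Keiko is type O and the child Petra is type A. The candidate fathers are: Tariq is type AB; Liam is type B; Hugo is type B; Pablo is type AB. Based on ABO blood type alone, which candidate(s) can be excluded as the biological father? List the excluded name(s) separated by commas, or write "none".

A candidate is excluded only if no genotype consistent with his phenotype could produce a type A child with a type O mother.
Liam (type B): no genotype consistent with that phenotype can produce a type-A child with a type-O mother.
Hugo (type B): no genotype consistent with that phenotype can produce a type-A child with a type-O mother.

Liam, Hugo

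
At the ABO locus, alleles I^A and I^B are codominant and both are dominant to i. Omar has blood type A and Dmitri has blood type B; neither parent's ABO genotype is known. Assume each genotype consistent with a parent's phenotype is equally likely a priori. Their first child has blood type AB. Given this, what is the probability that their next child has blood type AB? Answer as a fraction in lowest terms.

Possible genotypes: Omar ∈ {I^A I^A, I^A i}; Dmitri ∈ {I^B I^B, I^B i}.
Weight each parental genotype pair by prior × P(type-AB child):
  I^A I^A × I^B I^B: posterior weight 4/9; P(next child type AB) = 1.
  I^A I^A × I^B i: posterior weight 2/9; P(next child type AB) = 1/2.
  I^A i × I^B I^B: posterior weight 2/9; P(next child type AB) = 1/2.
  I^A i × I^B i: posterior weight 1/9; P(next child type AB) = 1/4.
Weighted sum = 25/36.

25/36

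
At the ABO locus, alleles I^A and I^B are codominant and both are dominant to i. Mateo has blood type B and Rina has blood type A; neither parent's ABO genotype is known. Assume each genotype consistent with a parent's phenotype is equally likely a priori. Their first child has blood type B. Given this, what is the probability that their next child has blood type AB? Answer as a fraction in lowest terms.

5/12

Possible genotypes: Mateo ∈ {I^B I^B, I^B i}; Rina ∈ {I^A I^A, I^A i}.
Weight each parental genotype pair by prior × P(type-B child):
  I^B I^B × I^A i: posterior weight 2/3; P(next child type AB) = 1/2.
  I^B i × I^A i: posterior weight 1/3; P(next child type AB) = 1/4.
Weighted sum = 5/12.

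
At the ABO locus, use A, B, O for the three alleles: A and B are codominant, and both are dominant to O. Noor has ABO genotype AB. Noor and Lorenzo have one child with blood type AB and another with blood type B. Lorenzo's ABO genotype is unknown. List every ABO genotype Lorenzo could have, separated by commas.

AB, AO, BB, BO

For each candidate genotype of Lorenzo, check whether crossing it with AB can produce every observed child phenotype.
  AA → possible child types {A, AB} ✗
  AB → possible child types {A, B, AB} ✓
  AO → possible child types {A, B, AB} ✓
  BB → possible child types {B, AB} ✓
  BO → possible child types {A, B, AB} ✓
  OO → possible child types {A, B} ✗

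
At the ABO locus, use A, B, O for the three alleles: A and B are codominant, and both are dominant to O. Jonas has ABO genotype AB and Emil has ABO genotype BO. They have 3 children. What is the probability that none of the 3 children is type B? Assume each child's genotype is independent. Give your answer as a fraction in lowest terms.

1/8

ABO cross AB × BO → 1/4 A, 1/2 B, 1/4 AB.
So P(type B) = 1/2 per child.
P(not type B) = 1/2 for one child; (1/2)^3 = 1/8.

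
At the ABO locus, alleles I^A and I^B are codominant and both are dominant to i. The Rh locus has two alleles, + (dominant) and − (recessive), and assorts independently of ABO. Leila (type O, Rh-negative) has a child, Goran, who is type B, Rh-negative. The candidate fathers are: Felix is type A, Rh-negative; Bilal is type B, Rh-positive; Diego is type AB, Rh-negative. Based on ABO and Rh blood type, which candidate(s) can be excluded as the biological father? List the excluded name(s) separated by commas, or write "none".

Felix

A candidate is excluded only if no genotype consistent with his phenotype could produce a type B, Rh-negative child with a type O, Rh-negative mother.
Felix (type A, Rh-): no genotype consistent with that phenotype can produce a type-B Rh- child with a type-O mother.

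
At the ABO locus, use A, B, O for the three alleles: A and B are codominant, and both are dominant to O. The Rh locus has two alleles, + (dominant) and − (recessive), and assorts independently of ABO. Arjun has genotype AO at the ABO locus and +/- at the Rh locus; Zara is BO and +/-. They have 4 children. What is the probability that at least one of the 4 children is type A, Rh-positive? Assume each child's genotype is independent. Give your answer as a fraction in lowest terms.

36975/65536

ABO cross AO × BO → 1/4 O, 1/4 A, 1/4 B, 1/4 AB.
Rh cross +/- × +/- → 3/4 Rh+, 1/4 Rh-; so P(type A, Rh-positive) = 1/4 × 3/4 = 3/16 per child.
P(none) = (13/16)^4 = 28561/65536; P(at least one) = 1 − 28561/65536 = 36975/65536.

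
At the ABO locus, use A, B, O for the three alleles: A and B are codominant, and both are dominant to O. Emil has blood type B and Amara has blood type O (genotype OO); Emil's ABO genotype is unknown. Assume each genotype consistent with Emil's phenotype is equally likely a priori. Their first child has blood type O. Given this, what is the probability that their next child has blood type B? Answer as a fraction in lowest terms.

Possible genotypes: Emil ∈ {BB, BO}; Amara ∈ {OO}.
Weight each parental genotype pair by prior × P(type-O child):
  BO × OO: posterior weight 1; P(next child type B) = 1/2.
Weighted sum = 1/2.

1/2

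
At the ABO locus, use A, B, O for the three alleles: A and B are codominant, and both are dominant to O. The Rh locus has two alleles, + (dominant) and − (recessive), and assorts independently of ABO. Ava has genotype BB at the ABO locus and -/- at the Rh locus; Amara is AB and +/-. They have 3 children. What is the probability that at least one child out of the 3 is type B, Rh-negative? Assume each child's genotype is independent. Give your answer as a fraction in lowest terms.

ABO cross BB × AB → 1/2 B, 1/2 AB.
Rh cross -/- × +/- → 1/2 Rh+, 1/2 Rh-; so P(type B, Rh-negative) = 1/2 × 1/2 = 1/4 per child.
P(none) = (3/4)^3 = 27/64; P(at least one) = 1 − 27/64 = 37/64.

37/64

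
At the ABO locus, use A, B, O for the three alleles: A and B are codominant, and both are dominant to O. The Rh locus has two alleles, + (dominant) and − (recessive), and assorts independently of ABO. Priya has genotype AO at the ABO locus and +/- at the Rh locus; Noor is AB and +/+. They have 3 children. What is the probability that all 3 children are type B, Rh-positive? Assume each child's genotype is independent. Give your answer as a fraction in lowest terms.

1/64

ABO cross AO × AB → 1/2 A, 1/4 B, 1/4 AB.
Rh cross +/- × +/+ → 1 Rh+; so P(type B, Rh-positive) = 1/4 × 1 = 1/4 per child.
All 3 independent: (1/4)^3 = 1/64.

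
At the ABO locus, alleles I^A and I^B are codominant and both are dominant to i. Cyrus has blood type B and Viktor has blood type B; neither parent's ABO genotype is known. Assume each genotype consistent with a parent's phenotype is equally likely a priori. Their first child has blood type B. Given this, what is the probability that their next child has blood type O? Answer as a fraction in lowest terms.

Possible genotypes: Cyrus ∈ {I^B I^B, I^B i}; Viktor ∈ {I^B I^B, I^B i}.
Weight each parental genotype pair by prior × P(type-B child):
  I^B I^B × I^B I^B: posterior weight 4/15; P(next child type O) = 0.
  I^B I^B × I^B i: posterior weight 4/15; P(next child type O) = 0.
  I^B i × I^B I^B: posterior weight 4/15; P(next child type O) = 0.
  I^B i × I^B i: posterior weight 1/5; P(next child type O) = 1/4.
Weighted sum = 1/20.

1/20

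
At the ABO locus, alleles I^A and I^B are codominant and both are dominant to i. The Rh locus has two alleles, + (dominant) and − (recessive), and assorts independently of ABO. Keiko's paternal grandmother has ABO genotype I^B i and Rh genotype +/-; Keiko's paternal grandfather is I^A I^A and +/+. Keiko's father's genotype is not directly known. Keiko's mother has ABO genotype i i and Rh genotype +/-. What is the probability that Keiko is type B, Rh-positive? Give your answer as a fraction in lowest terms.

7/32

Keiko's father's ABO genotype from I^B i × I^A I^A: 1/2 I^A I^B, 1/2 I^A i.
Crossing each possibility with the mother i i and summing P(type B): 1/2·1/2 + 1/2·0 = 1/4.
Similarly for Rh via the father's Rh distribution: P(Rh+) = 7/8.
Independent loci: 1/4 × 7/8 = 7/32.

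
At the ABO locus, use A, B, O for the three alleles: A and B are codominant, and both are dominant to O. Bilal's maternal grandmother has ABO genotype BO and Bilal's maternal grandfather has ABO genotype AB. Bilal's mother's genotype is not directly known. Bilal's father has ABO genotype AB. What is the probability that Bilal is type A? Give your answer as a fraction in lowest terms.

Bilal's mother's ABO genotype from BO × AB: 1/4 AB, 1/4 AO, 1/4 BB, 1/4 BO.
Crossing each possibility with the father AB and summing P(type A): 1/4·1/4 + 1/4·1/2 + 1/4·0 + 1/4·1/4 = 1/4.

1/4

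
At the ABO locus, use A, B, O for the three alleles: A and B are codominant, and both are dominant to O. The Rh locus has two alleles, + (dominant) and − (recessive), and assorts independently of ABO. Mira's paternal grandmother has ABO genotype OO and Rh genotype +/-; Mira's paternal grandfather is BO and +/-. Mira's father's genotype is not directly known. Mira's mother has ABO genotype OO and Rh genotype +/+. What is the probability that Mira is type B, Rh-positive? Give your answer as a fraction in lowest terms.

1/4

Mira's father's ABO genotype from OO × BO: 1/2 BO, 1/2 OO.
Crossing each possibility with the mother OO and summing P(type B): 1/2·1/2 + 1/2·0 = 1/4.
Similarly for Rh via the father's Rh distribution: P(Rh+) = 1.
Independent loci: 1/4 × 1 = 1/4.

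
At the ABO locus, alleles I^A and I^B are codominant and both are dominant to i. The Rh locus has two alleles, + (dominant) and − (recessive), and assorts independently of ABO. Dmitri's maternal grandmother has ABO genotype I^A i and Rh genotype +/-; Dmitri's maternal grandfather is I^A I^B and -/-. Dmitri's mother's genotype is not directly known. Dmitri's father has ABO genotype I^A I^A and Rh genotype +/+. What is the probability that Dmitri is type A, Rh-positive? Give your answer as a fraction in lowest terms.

Dmitri's mother's ABO genotype from I^A i × I^A I^B: 1/4 I^A I^A, 1/4 I^A I^B, 1/4 I^A i, 1/4 I^B i.
Crossing each possibility with the father I^A I^A and summing P(type A): 1/4·1 + 1/4·1/2 + 1/4·1 + 1/4·1/2 = 3/4.
Similarly for Rh via the mother's Rh distribution: P(Rh+) = 1.
Independent loci: 3/4 × 1 = 3/4.

3/4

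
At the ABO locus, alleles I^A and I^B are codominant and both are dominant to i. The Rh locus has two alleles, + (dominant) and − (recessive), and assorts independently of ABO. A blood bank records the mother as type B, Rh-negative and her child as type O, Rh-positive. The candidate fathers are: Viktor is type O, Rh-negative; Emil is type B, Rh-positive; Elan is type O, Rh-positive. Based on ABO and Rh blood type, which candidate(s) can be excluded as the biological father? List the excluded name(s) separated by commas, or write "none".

Viktor

A candidate is excluded only if no genotype consistent with his phenotype could produce a type O, Rh-positive child with a type B, Rh-negative mother.
Viktor (type O, Rh-): no genotype consistent with that phenotype can produce a type-O Rh+ child with a type-B mother.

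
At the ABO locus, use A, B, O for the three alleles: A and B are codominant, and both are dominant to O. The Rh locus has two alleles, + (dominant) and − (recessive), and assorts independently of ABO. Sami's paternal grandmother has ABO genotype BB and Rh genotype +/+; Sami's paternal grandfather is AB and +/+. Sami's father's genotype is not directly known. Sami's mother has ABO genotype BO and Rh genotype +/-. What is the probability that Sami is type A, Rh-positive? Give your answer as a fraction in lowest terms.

Sami's father's ABO genotype from BB × AB: 1/2 AB, 1/2 BB.
Crossing each possibility with the mother BO and summing P(type A): 1/2·1/4 + 1/2·0 = 1/8.
Similarly for Rh via the father's Rh distribution: P(Rh+) = 1.
Independent loci: 1/8 × 1 = 1/8.

1/8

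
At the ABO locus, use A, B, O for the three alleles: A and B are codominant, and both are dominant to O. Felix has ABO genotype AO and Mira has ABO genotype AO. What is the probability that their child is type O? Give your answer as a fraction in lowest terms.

ABO cross AO × AO → offspring phenotypes: 1/4 O, 3/4 A.
So P(type O) = 1/4.

1/4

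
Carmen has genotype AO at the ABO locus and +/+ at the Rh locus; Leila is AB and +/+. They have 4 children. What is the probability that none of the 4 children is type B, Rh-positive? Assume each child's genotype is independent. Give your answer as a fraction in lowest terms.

ABO cross AO × AB → 1/2 A, 1/4 B, 1/4 AB.
Rh cross +/+ × +/+ → 1 Rh+; so P(type B, Rh-positive) = 1/4 × 1 = 1/4 per child.
P(not type B, Rh-positive) = 3/4 for one child; (3/4)^4 = 81/256.

81/256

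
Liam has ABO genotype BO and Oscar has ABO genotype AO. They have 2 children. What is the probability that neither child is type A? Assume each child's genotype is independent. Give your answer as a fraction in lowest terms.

9/16

ABO cross BO × AO → 1/4 O, 1/4 A, 1/4 B, 1/4 AB.
So P(type A) = 1/4 per child.
P(not type A) = 3/4 for one child; (3/4)^2 = 9/16.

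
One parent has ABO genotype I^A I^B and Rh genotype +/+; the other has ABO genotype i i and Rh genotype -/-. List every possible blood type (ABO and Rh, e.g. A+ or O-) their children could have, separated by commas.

A+, B+

Gametes from I^A I^B × i i give offspring ABO genotypes I^A i, I^B i, i.e. phenotypes A, B.
Rh cross +/+ × -/- → phenotypes Rh+.
Combining independently: A+, B+.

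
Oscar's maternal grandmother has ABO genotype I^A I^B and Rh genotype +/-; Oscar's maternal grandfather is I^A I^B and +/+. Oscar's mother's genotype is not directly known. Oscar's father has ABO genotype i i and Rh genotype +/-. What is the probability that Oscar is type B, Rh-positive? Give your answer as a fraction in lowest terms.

7/16

Oscar's mother's ABO genotype from I^A I^B × I^A I^B: 1/4 I^A I^A, 1/2 I^A I^B, 1/4 I^B I^B.
Crossing each possibility with the father i i and summing P(type B): 1/4·0 + 1/2·1/2 + 1/4·1 = 1/2.
Similarly for Rh via the mother's Rh distribution: P(Rh+) = 7/8.
Independent loci: 1/2 × 7/8 = 7/16.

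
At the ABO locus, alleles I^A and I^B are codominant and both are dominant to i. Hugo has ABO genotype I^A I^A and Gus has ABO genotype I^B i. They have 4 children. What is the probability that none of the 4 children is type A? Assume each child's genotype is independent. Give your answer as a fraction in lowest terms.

1/16

ABO cross I^A I^A × I^B i → 1/2 A, 1/2 AB.
So P(type A) = 1/2 per child.
P(not type A) = 1/2 for one child; (1/2)^4 = 1/16.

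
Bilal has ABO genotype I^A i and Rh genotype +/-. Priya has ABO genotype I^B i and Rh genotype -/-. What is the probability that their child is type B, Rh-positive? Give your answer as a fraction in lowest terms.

1/8

ABO cross I^A i × I^B i → offspring phenotypes: 1/4 O, 1/4 A, 1/4 B, 1/4 AB.
Rh cross +/- × -/- → 1/2 Rh+, 1/2 Rh-.
Independent loci: P(type B, Rh-positive) = 1/4 × 1/2 = 1/8.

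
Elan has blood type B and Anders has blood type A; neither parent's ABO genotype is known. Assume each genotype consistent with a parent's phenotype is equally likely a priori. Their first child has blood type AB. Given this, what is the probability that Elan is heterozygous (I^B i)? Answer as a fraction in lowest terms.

1/3

Possible genotypes: Elan ∈ {I^B I^B, I^B i}; Anders ∈ {I^A I^A, I^A i}.
Weight each parental genotype pair by prior × P(type-AB child):
  I^B I^B × I^A I^A: posterior weight 4/9.
  I^B I^B × I^A i: posterior weight 2/9.
  I^B i × I^A I^A: posterior weight 2/9.
  I^B i × I^A i: posterior weight 1/9.
Sum the posterior weight over pairs where Elan is I^B i: 1/3.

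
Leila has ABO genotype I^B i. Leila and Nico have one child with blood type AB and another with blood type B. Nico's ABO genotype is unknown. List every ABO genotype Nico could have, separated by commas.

For each candidate genotype of Nico, check whether crossing it with I^B i can produce every observed child phenotype.
  I^A I^A → possible child types {A, AB} ✗
  I^A I^B → possible child types {A, B, AB} ✓
  I^A i → possible child types {O, A, B, AB} ✓
  I^B I^B → possible child types {B} ✗
  I^B i → possible child types {O, B} ✗
  i i → possible child types {O, B} ✗

I^A I^B, I^A i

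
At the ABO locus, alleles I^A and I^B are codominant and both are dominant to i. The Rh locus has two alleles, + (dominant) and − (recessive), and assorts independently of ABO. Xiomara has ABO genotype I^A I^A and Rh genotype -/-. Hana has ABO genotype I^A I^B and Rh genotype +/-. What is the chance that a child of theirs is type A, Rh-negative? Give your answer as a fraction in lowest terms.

ABO cross I^A I^A × I^A I^B → offspring phenotypes: 1/2 A, 1/2 AB.
Rh cross -/- × +/- → 1/2 Rh+, 1/2 Rh-.
Independent loci: P(type A, Rh-negative) = 1/2 × 1/2 = 1/4.

1/4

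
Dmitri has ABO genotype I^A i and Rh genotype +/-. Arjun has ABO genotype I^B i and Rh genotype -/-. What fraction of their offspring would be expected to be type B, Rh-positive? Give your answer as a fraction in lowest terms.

1/8

ABO cross I^A i × I^B i → offspring phenotypes: 1/4 O, 1/4 A, 1/4 B, 1/4 AB.
Rh cross +/- × -/- → 1/2 Rh+, 1/2 Rh-.
Independent loci: P(type B, Rh-positive) = 1/4 × 1/2 = 1/8.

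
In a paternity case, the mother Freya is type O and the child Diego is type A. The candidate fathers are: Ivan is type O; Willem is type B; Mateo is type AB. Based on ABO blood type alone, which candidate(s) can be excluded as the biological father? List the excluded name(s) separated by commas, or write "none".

Ivan, Willem

A candidate is excluded only if no genotype consistent with his phenotype could produce a type A child with a type O mother.
Ivan (type O): no genotype consistent with that phenotype can produce a type-A child with a type-O mother.
Willem (type B): no genotype consistent with that phenotype can produce a type-A child with a type-O mother.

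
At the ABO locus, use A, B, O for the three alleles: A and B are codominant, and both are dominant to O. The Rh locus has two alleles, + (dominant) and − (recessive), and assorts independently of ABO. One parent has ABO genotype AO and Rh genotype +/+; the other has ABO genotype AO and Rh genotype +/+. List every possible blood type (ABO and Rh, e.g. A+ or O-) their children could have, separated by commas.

Gametes from AO × AO give offspring ABO genotypes AA, AO, OO, i.e. phenotypes O, A.
Rh cross +/+ × +/+ → phenotypes Rh+.
Combining independently: O+, A+.

O+, A+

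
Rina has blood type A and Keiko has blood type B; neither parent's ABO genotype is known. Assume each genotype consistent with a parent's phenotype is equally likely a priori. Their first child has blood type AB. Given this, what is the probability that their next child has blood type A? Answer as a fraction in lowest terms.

5/36

Possible genotypes: Rina ∈ {AA, AO}; Keiko ∈ {BB, BO}.
Weight each parental genotype pair by prior × P(type-AB child):
  AA × BB: posterior weight 4/9; P(next child type A) = 0.
  AA × BO: posterior weight 2/9; P(next child type A) = 1/2.
  AO × BB: posterior weight 2/9; P(next child type A) = 0.
  AO × BO: posterior weight 1/9; P(next child type A) = 1/4.
Weighted sum = 5/36.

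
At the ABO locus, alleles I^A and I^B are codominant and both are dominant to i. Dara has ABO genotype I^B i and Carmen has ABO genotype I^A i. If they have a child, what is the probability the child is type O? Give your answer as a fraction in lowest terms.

ABO cross I^B i × I^A i → offspring phenotypes: 1/4 O, 1/4 A, 1/4 B, 1/4 AB.
So P(type O) = 1/4.

1/4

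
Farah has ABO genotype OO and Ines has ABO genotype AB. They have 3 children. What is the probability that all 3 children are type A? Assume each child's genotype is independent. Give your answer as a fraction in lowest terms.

ABO cross OO × AB → 1/2 A, 1/2 B.
So P(type A) = 1/2 per child.
All 3 independent: (1/2)^3 = 1/8.

1/8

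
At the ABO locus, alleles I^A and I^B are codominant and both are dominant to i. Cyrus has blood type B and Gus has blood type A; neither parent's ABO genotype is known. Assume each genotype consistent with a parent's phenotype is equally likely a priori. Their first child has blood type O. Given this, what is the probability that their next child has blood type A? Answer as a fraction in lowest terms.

Possible genotypes: Cyrus ∈ {I^B I^B, I^B i}; Gus ∈ {I^A I^A, I^A i}.
Weight each parental genotype pair by prior × P(type-O child):
  I^B i × I^A i: posterior weight 1; P(next child type A) = 1/4.
Weighted sum = 1/4.

1/4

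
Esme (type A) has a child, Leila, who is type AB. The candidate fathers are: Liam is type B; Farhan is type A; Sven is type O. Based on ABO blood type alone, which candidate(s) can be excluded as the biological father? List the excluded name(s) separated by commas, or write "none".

Farhan, Sven

A candidate is excluded only if no genotype consistent with his phenotype could produce a type AB child with a type A mother.
Farhan (type A): no genotype consistent with that phenotype can produce a type-AB child with a type-A mother.
Sven (type O): no genotype consistent with that phenotype can produce a type-AB child with a type-A mother.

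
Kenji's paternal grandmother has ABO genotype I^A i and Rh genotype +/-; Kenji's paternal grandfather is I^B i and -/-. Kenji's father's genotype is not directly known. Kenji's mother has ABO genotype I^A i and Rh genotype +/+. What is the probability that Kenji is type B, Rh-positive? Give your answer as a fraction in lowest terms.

1/8

Kenji's father's ABO genotype from I^A i × I^B i: 1/4 I^A I^B, 1/4 I^A i, 1/4 I^B i, 1/4 i i.
Crossing each possibility with the mother I^A i and summing P(type B): 1/4·1/4 + 1/4·0 + 1/4·1/4 + 1/4·0 = 1/8.
Similarly for Rh via the father's Rh distribution: P(Rh+) = 1.
Independent loci: 1/8 × 1 = 1/8.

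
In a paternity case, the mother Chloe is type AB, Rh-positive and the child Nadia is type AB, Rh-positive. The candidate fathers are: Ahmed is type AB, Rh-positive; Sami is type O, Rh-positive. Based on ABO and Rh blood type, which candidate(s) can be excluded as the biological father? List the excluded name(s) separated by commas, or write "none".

A candidate is excluded only if no genotype consistent with his phenotype could produce a type AB, Rh-positive child with a type AB, Rh-positive mother.
Sami (type O, Rh+): no genotype consistent with that phenotype can produce a type-AB Rh+ child with a type-AB mother.

Sami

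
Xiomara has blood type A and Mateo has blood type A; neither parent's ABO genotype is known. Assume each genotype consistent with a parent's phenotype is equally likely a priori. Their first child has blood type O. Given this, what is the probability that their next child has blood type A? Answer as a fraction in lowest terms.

Possible genotypes: Xiomara ∈ {AA, AO}; Mateo ∈ {AA, AO}.
Weight each parental genotype pair by prior × P(type-O child):
  AO × AO: posterior weight 1; P(next child type A) = 3/4.
Weighted sum = 3/4.

3/4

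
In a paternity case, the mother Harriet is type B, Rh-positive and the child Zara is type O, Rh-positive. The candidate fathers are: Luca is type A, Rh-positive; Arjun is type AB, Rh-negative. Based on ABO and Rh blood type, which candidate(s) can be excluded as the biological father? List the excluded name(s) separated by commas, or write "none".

A candidate is excluded only if no genotype consistent with his phenotype could produce a type O, Rh-positive child with a type B, Rh-positive mother.
Arjun (type AB, Rh-): no genotype consistent with that phenotype can produce a type-O Rh+ child with a type-B mother.

Arjun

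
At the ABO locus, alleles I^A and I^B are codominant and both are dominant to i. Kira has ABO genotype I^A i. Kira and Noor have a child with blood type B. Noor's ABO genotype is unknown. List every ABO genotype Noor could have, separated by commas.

I^A I^B, I^B I^B, I^B i

For each candidate genotype of Noor, check whether crossing it with I^A i can produce every observed child phenotype.
  I^A I^A → possible child types {A} ✗
  I^A I^B → possible child types {A, B, AB} ✓
  I^A i → possible child types {O, A} ✗
  I^B I^B → possible child types {B, AB} ✓
  I^B i → possible child types {O, A, B, AB} ✓
  i i → possible child types {O, A} ✗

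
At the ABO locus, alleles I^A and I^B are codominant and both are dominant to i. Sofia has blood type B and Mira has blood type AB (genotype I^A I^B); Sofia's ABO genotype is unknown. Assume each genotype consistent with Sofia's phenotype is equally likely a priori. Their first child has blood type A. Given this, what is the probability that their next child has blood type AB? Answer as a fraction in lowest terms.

Possible genotypes: Sofia ∈ {I^B I^B, I^B i}; Mira ∈ {I^A I^B}.
Weight each parental genotype pair by prior × P(type-A child):
  I^B i × I^A I^B: posterior weight 1; P(next child type AB) = 1/4.
Weighted sum = 1/4.

1/4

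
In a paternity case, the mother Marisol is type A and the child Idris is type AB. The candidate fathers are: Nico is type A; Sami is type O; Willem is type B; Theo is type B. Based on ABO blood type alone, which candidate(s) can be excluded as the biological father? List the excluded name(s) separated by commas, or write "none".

A candidate is excluded only if no genotype consistent with his phenotype could produce a type AB child with a type A mother.
Nico (type A): no genotype consistent with that phenotype can produce a type-AB child with a type-A mother.
Sami (type O): no genotype consistent with that phenotype can produce a type-AB child with a type-A mother.

Nico, Sami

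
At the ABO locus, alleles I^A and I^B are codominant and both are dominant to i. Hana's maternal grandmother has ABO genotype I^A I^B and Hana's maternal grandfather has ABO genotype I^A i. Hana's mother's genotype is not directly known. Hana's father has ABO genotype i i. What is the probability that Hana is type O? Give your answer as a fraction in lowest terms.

1/4

Hana's mother's ABO genotype from I^A I^B × I^A i: 1/4 I^A I^A, 1/4 I^A I^B, 1/4 I^A i, 1/4 I^B i.
Crossing each possibility with the father i i and summing P(type O): 1/4·0 + 1/4·0 + 1/4·1/2 + 1/4·1/2 = 1/4.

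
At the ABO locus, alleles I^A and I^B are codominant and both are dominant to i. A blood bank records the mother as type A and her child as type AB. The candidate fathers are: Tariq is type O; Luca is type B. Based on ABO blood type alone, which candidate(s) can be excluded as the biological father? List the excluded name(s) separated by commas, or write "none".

A candidate is excluded only if no genotype consistent with his phenotype could produce a type AB child with a type A mother.
Tariq (type O): no genotype consistent with that phenotype can produce a type-AB child with a type-A mother.

Tariq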